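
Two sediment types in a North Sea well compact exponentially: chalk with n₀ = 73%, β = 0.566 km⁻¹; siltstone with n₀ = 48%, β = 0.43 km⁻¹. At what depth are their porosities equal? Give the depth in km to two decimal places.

Set n₀ₐ e^(−βₐd) = n₀ᵦ e^(−βᵦd) ⇒ ln(n₀ₐ/n₀ᵦ) = (βₐ − βᵦ)·d
d = ln(0.73/0.48) / (0.566 − 0.43) = 0.4193 / 0.136 = 3.083 km

3.08 km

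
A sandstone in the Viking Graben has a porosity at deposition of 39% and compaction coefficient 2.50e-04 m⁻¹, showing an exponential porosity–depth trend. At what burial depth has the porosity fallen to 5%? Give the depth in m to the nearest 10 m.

8220 m

Working in km (1 km = 1000 m; c in km⁻¹ = c in m⁻¹ × 1000):
Invert Athy's law: d = ln(phi₀/phi) / c
d = ln(0.39/0.05) / 0.25 = ln(7.8) / 0.25 = 2.0541 / 0.25 = 8.216 km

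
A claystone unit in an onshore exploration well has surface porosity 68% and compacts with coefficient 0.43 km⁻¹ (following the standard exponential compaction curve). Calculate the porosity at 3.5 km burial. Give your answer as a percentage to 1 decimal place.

15.1%

phi = phi₀·exp(−β·z) = 0.68 × exp(−0.43 × 3.5) = 0.68 × exp(−1.505)
  = 0.68 × 0.2220 = 0.1510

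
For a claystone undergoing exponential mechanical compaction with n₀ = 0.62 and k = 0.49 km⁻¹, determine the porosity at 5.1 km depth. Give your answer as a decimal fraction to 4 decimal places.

n = n₀·exp(−k·d) = 0.62 × exp(−0.49 × 5.1) = 0.62 × exp(−2.499)
  = 0.62 × 0.0822 = 0.0509

0.0509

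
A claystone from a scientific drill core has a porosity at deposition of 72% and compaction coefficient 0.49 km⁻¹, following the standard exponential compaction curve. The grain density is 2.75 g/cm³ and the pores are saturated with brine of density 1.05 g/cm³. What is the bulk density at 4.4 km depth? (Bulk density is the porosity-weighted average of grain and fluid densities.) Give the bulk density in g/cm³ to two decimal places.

Porosity at depth: phi = 0.72·exp(−0.49×4.4) = 0.72×0.1158 = 0.0834
Bulk density: ρ_b = (1−phi)ρ_g + phi·ρ_f = 0.9166×2.75 + 0.0834×1.05
       = 2.521 + 0.088 = 2.608 g/cm³

2.61 g/cm³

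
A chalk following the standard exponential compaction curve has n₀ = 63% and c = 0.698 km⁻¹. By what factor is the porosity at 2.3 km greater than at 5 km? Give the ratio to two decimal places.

6.58

n(z₁)/n(z₂) = e^(−c·z₁)/e^(−c·z₂) = e^{c(z₂−z₁)}
= exp(0.698 × 2.7) = exp(1.885) = 6.5837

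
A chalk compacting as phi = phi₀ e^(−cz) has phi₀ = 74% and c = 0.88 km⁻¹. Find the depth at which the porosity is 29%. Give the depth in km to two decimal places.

1.06 km

Invert Athy's law: z = ln(phi₀/phi) / c
z = ln(0.74/0.29) / 0.88 = ln(2.552) / 0.88 = 0.9368 / 0.88 = 1.065 km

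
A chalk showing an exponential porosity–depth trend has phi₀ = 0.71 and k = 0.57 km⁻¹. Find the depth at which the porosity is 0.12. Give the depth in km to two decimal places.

3.12 km

Invert Athy's law: Z = ln(phi₀/phi) / k
Z = ln(0.71/0.12) / 0.57 = ln(5.917) / 0.57 = 1.7778 / 0.57 = 3.119 km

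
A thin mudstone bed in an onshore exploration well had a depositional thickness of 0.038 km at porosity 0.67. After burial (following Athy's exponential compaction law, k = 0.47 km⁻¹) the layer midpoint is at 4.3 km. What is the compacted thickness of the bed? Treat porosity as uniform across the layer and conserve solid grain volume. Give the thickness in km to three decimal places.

Porosity at 4.3 km: n = 0.67·exp(−0.47×4.3) = 0.0888
Solid-volume conservation: h(1−n) = h₀(1−n₀) ⇒ h = h₀·(1−n₀)/(1−n)
h = 0.038 × (1 − 0.67)/(1 − 0.0888) = 0.038 × 0.3622 = 0.0138 km

0.014 km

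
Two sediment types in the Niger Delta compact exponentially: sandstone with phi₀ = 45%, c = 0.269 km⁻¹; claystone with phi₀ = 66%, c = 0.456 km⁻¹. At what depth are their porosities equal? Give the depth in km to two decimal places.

Set phi₀ₐ e^(−cₐZ) = phi₀ᵦ e^(−cᵦZ) ⇒ ln(phi₀ₐ/phi₀ᵦ) = (cₐ − cᵦ)·Z
Z = ln(0.45/0.66) / (0.269 − 0.456) = -0.3830 / -0.187 = 2.048 km

2.05 km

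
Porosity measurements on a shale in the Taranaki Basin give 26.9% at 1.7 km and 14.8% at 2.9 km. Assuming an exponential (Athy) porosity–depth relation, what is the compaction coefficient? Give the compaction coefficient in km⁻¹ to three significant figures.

0.498 km⁻¹

Athy: φ(d) = φ₀ e^(−βd) ⇒ φ₁/φ₂ = e^{β(d₂−d₁)} ⇒ β = ln(φ₁/φ₂)/(d₂−d₁)
β = ln(0.269/0.148) / (2.9 − 1.7) = ln(1.818) / 1.2 = 0.5975 / 1.2 = 0.4979 km⁻¹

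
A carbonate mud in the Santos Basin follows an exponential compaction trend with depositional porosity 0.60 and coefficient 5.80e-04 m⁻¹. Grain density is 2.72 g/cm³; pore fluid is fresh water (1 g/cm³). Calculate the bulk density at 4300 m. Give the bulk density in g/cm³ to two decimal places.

2.63 g/cm³

Working in km (1 km = 1000 m; β in km⁻¹ = β in m⁻¹ × 1000):
Porosity at depth: phi = 0.6·exp(−0.58×4.3) = 0.6×0.0826 = 0.0495
Bulk density: ρ_b = (1−phi)ρ_g + phi·ρ_f = 0.9505×2.72 + 0.0495×1
       = 2.585 + 0.050 = 2.635 g/cm³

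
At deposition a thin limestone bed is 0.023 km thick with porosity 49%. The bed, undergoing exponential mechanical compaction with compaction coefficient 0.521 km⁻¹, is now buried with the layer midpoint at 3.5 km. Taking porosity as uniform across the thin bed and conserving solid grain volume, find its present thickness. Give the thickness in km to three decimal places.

Porosity at 3.5 km: φ = 0.49·exp(−0.521×3.5) = 0.0791
Solid-volume conservation: h(1−φ) = h₀(1−φ₀) ⇒ h = h₀·(1−φ₀)/(1−φ)
h = 0.023 × (1 − 0.49)/(1 − 0.0791) = 0.023 × 0.5538 = 0.0127 km

0.013 km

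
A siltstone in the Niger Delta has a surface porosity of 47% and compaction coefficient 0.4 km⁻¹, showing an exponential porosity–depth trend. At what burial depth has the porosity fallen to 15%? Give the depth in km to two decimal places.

Invert Athy's law: Z = ln(phi₀/phi) / c
Z = ln(0.47/0.15) / 0.4 = ln(3.133) / 0.4 = 1.1421 / 0.4 = 2.855 km

2.86 km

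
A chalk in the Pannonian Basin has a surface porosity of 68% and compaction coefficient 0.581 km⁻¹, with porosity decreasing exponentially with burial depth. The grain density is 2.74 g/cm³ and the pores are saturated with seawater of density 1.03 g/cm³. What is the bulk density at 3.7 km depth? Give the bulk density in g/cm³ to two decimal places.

Porosity at depth: φ = 0.68·exp(−0.581×3.7) = 0.68×0.1165 = 0.0792
Bulk density: ρ_b = (1−φ)ρ_g + φ·ρ_f = 0.9208×2.74 + 0.0792×1.03
       = 2.523 + 0.082 = 2.605 g/cm³

2.60 g/cm³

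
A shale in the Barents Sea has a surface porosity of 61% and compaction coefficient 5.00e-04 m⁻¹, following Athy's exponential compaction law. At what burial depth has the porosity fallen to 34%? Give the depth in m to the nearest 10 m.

Working in km (1 km = 1000 m; β in km⁻¹ = β in m⁻¹ × 1000):
Invert Athy's law: d = ln(φ₀/φ) / β
d = ln(0.61/0.34) / 0.5 = ln(1.794) / 0.5 = 0.5845 / 0.5 = 1.169 km

1170 m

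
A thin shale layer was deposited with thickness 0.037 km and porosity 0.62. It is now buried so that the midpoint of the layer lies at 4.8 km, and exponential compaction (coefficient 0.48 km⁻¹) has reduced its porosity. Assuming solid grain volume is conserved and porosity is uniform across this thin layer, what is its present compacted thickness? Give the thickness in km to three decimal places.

Porosity at 4.8 km: n = 0.62·exp(−0.48×4.8) = 0.0619
Solid-volume conservation: h(1−n) = h₀(1−n₀) ⇒ h = h₀·(1−n₀)/(1−n)
h = 0.037 × (1 − 0.62)/(1 − 0.0619) = 0.037 × 0.4051 = 0.0150 km

0.015 km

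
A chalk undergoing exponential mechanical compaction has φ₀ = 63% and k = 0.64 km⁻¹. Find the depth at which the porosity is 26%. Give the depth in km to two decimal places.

1.38 km

Invert Athy's law: z = ln(φ₀/φ) / k
z = ln(0.63/0.26) / 0.64 = ln(2.423) / 0.64 = 0.8850 / 0.64 = 1.383 km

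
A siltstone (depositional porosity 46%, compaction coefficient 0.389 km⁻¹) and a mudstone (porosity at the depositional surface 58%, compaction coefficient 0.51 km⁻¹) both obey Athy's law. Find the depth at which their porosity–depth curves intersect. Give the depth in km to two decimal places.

Set φ₀ₐ e^(−βₐd) = φ₀ᵦ e^(−βᵦd) ⇒ ln(φ₀ₐ/φ₀ᵦ) = (βₐ − βᵦ)·d
d = ln(0.46/0.58) / (0.389 − 0.51) = -0.2318 / -0.121 = 1.916 km

1.92 km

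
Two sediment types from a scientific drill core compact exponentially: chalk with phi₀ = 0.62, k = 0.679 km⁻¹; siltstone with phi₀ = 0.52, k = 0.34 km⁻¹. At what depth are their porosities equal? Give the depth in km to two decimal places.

Set phi₀ₐ e^(−kₐZ) = phi₀ᵦ e^(−kᵦZ) ⇒ ln(phi₀ₐ/phi₀ᵦ) = (kₐ − kᵦ)·Z
Z = ln(0.62/0.52) / (0.679 − 0.34) = 0.1759 / 0.339 = 0.519 km

0.52 km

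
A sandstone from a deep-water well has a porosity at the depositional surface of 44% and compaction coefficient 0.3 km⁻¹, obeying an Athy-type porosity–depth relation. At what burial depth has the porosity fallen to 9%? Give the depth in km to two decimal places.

5.29 km

Invert Athy's law: d = ln(phi₀/phi) / β
d = ln(0.44/0.09) / 0.3 = ln(4.889) / 0.3 = 1.5870 / 0.3 = 5.290 km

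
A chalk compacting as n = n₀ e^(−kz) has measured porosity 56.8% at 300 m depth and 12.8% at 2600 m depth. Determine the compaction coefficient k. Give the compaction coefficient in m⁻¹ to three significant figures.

0.000648 m⁻¹

Working in km (1 km = 1000 m; k in km⁻¹ = k in m⁻¹ × 1000):
Athy: n(z) = n₀ e^(−kz) ⇒ n₁/n₂ = e^{k(z₂−z₁)} ⇒ k = ln(n₁/n₂)/(z₂−z₁)
k = ln(0.568/0.128) / (2.6 − 0.3) = ln(4.437) / 2.3 = 1.4901 / 2.3 = 0.6479 km⁻¹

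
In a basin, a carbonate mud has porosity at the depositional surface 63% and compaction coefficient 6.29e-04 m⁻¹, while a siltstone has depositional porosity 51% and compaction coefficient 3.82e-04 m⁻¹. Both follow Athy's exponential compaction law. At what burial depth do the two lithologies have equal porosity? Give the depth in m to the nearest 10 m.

860 m

Working in km (1 km = 1000 m; c in km⁻¹ = c in m⁻¹ × 1000):
Set n₀ₐ e^(−cₐz) = n₀ᵦ e^(−cᵦz) ⇒ ln(n₀ₐ/n₀ᵦ) = (cₐ − cᵦ)·z
z = ln(0.63/0.51) / (0.629 − 0.382) = 0.2113 / 0.247 = 0.856 km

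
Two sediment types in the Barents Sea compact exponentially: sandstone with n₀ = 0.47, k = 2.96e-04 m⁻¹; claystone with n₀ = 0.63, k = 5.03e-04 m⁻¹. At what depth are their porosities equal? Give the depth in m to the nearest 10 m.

Working in km (1 km = 1000 m; k in km⁻¹ = k in m⁻¹ × 1000):
Set n₀ₐ e^(−kₐZ) = n₀ᵦ e^(−kᵦZ) ⇒ ln(n₀ₐ/n₀ᵦ) = (kₐ − kᵦ)·Z
Z = ln(0.47/0.63) / (0.296 − 0.503) = -0.2930 / -0.207 = 1.415 km

1420 m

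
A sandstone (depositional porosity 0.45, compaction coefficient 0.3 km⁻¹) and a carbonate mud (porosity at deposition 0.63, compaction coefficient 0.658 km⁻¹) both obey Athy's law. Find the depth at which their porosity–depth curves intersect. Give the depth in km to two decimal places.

Set n₀ₐ e^(−cₐz) = n₀ᵦ e^(−cᵦz) ⇒ ln(n₀ₐ/n₀ᵦ) = (cₐ − cᵦ)·z
z = ln(0.45/0.63) / (0.3 − 0.658) = -0.3365 / -0.358 = 0.940 km

0.94 km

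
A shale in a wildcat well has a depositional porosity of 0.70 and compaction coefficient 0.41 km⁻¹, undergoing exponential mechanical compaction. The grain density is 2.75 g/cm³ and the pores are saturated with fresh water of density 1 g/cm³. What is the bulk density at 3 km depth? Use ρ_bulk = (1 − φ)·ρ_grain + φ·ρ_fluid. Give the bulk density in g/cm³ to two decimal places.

Porosity at depth: φ = 0.7·exp(−0.41×3) = 0.7×0.2923 = 0.2046
Bulk density: ρ_b = (1−φ)ρ_g + φ·ρ_f = 0.7954×2.75 + 0.2046×1
       = 2.187 + 0.205 = 2.392 g/cm³

2.39 g/cm³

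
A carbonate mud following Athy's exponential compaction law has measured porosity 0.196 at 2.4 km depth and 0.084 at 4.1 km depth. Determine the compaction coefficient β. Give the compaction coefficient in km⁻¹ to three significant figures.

0.498 km⁻¹

Athy: φ(d) = φ₀ e^(−βd) ⇒ φ₁/φ₂ = e^{β(d₂−d₁)} ⇒ β = ln(φ₁/φ₂)/(d₂−d₁)
β = ln(0.196/0.084) / (4.1 − 2.4) = ln(2.333) / 1.7 = 0.8473 / 1.7 = 0.4984 km⁻¹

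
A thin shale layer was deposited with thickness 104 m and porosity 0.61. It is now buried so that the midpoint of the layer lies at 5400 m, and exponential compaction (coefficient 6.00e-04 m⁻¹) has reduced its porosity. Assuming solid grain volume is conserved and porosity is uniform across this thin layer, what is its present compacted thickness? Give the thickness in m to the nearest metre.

42 m

Working in km (1 km = 1000 m; k in km⁻¹ = k in m⁻¹ × 1000):
Porosity at 5.4 km: phi = 0.61·exp(−0.6×5.4) = 0.0239
Solid-volume conservation: h(1−phi) = h₀(1−phi₀) ⇒ h = h₀·(1−phi₀)/(1−phi)
h = 0.104 × (1 − 0.61)/(1 − 0.0239) = 0.104 × 0.3995 = 0.0416 km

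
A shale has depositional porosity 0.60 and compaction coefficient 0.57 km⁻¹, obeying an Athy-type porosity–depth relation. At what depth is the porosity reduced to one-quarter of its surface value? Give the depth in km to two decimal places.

2.43 km

phi/phi₀ = 1/4 ⇒ exp(−c·z) = 1/4 ⇒ z = ln(4) / c
z = 1.3863 / 0.57 = 2.432 km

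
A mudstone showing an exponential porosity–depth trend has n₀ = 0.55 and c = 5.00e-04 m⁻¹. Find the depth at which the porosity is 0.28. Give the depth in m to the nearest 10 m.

Working in km (1 km = 1000 m; c in km⁻¹ = c in m⁻¹ × 1000):
Invert Athy's law: z = ln(n₀/n) / c
z = ln(0.55/0.28) / 0.5 = ln(1.964) / 0.5 = 0.6751 / 0.5 = 1.350 km

1350 m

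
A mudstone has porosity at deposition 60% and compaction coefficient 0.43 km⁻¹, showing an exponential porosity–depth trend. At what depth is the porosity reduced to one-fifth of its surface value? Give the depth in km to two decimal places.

3.74 km

φ/φ₀ = 1/5 ⇒ exp(−β·Z) = 1/5 ⇒ Z = ln(5) / β
Z = 1.6094 / 0.43 = 3.743 km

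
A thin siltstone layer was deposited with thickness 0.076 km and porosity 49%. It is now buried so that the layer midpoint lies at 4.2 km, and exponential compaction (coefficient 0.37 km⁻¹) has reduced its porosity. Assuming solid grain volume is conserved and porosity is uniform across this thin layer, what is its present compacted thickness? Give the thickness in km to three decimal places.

0.043 km

Porosity at 4.2 km: n = 0.49·exp(−0.37×4.2) = 0.1036
Solid-volume conservation: h(1−n) = h₀(1−n₀) ⇒ h = h₀·(1−n₀)/(1−n)
h = 0.076 × (1 − 0.49)/(1 − 0.1036) = 0.076 × 0.5689 = 0.0432 km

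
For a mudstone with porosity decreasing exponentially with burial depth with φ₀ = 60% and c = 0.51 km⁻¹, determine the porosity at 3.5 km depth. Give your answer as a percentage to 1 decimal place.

10.1%

φ = φ₀·exp(−c·d) = 0.6 × exp(−0.51 × 3.5) = 0.6 × exp(−1.785)
  = 0.6 × 0.1678 = 0.1007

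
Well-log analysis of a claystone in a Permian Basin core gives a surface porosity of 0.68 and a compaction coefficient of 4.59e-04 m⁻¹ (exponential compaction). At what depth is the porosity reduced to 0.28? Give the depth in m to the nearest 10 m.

Working in km (1 km = 1000 m; k in km⁻¹ = k in m⁻¹ × 1000):
Invert Athy's law: Z = ln(φ₀/φ) / k
Z = ln(0.68/0.28) / 0.459 = ln(2.429) / 0.459 = 0.8873 / 0.459 = 1.933 km

1930 m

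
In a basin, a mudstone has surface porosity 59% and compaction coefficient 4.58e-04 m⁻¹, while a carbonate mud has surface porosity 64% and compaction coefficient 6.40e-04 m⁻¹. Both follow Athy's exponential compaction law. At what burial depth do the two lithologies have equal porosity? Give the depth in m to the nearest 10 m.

450 m

Working in km (1 km = 1000 m; k in km⁻¹ = k in m⁻¹ × 1000):
Set φ₀ₐ e^(−kₐz) = φ₀ᵦ e^(−kᵦz) ⇒ ln(φ₀ₐ/φ₀ᵦ) = (kₐ − kᵦ)·z
z = ln(0.59/0.64) / (0.458 − 0.64) = -0.0813 / -0.182 = 0.447 km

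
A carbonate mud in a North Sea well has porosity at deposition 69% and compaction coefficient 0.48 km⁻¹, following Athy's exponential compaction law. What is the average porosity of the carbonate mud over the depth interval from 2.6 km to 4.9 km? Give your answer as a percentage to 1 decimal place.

⟨phi⟩ = (1/(z₂−z₁)) ∫ phi₀ e^(−kz) dz = phi₀·(e^(−k·z₁) − e^(−k·z₂)) / (k·(z₂−z₁))
e^(−0.48×2.6) = 0.2871; e^(−0.48×4.9) = 0.0952
⟨phi⟩ = 0.69 × (0.2871 − 0.0952) / (0.48 × 2.3) = 0.69 × 0.1738 = 0.1199

12.0%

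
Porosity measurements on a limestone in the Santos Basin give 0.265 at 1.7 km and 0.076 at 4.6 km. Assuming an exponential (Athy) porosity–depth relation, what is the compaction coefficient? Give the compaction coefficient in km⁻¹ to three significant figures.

Athy: n(z) = n₀ e^(−kz) ⇒ n₁/n₂ = e^{k(z₂−z₁)} ⇒ k = ln(n₁/n₂)/(z₂−z₁)
k = ln(0.265/0.076) / (4.6 − 1.7) = ln(3.487) / 2.9 = 1.2490 / 2.9 = 0.4307 km⁻¹

0.431 km⁻¹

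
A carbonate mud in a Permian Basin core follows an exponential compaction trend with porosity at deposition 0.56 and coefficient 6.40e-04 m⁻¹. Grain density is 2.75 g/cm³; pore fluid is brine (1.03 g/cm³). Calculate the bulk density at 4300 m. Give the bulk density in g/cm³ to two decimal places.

2.69 g/cm³

Working in km (1 km = 1000 m; k in km⁻¹ = k in m⁻¹ × 1000):
Porosity at depth: φ = 0.56·exp(−0.64×4.3) = 0.56×0.0638 = 0.0357
Bulk density: ρ_b = (1−φ)ρ_g + φ·ρ_f = 0.9643×2.75 + 0.0357×1.03
       = 2.652 + 0.037 = 2.689 g/cm³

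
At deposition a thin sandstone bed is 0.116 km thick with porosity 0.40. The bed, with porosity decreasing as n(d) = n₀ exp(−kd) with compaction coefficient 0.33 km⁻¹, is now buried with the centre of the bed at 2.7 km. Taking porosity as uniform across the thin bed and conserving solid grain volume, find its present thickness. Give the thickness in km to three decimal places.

0.083 km

Porosity at 2.7 km: n = 0.4·exp(−0.33×2.7) = 0.1641
Solid-volume conservation: h(1−n) = h₀(1−n₀) ⇒ h = h₀·(1−n₀)/(1−n)
h = 0.116 × (1 − 0.4)/(1 − 0.1641) = 0.116 × 0.7178 = 0.0833 km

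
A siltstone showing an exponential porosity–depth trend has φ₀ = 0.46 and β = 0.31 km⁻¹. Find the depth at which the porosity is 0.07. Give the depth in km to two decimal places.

6.07 km

Invert Athy's law: z = ln(φ₀/φ) / β
z = ln(0.46/0.07) / 0.31 = ln(6.571) / 0.31 = 1.8827 / 0.31 = 6.073 km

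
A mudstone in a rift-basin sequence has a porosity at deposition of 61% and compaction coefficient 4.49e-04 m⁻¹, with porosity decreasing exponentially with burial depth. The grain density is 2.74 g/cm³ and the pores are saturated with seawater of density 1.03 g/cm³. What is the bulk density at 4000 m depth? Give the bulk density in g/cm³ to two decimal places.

Working in km (1 km = 1000 m; k in km⁻¹ = k in m⁻¹ × 1000):
Porosity at depth: φ = 0.61·exp(−0.449×4) = 0.61×0.1660 = 0.1012
Bulk density: ρ_b = (1−φ)ρ_g + φ·ρ_f = 0.8988×2.74 + 0.1012×1.03
       = 2.463 + 0.104 = 2.567 g/cm³

2.57 g/cm³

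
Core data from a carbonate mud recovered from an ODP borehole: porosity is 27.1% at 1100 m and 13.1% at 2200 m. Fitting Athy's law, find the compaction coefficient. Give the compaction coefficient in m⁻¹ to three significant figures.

0.000661 m⁻¹

Working in km (1 km = 1000 m; k in km⁻¹ = k in m⁻¹ × 1000):
Athy: n(d) = n₀ e^(−kd) ⇒ n₁/n₂ = e^{k(d₂−d₁)} ⇒ k = ln(n₁/n₂)/(d₂−d₁)
k = ln(0.271/0.131) / (2.2 − 1.1) = ln(2.069) / 1.1 = 0.7269 / 1.1 = 0.6608 km⁻¹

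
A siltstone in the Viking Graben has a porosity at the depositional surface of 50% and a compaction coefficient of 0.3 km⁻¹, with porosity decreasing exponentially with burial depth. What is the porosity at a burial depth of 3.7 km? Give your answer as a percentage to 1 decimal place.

phi = phi₀·exp(−c·Z) = 0.5 × exp(−0.3 × 3.7) = 0.5 × exp(−1.11)
  = 0.5 × 0.3296 = 0.1648

16.5%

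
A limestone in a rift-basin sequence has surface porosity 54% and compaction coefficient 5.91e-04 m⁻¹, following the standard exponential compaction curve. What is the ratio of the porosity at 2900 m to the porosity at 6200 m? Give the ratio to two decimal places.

7.03

Working in km (1 km = 1000 m; k in km⁻¹ = k in m⁻¹ × 1000):
φ(Z₁)/φ(Z₂) = e^(−k·Z₁)/e^(−k·Z₂) = e^{k(Z₂−Z₁)}
= exp(0.591 × 3.3) = exp(1.95) = 7.0308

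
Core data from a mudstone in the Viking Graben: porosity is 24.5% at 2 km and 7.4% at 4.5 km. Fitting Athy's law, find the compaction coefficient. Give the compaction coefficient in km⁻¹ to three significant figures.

Athy: phi(Z) = phi₀ e^(−cZ) ⇒ phi₁/phi₂ = e^{c(Z₂−Z₁)} ⇒ c = ln(phi₁/phi₂)/(Z₂−Z₁)
c = ln(0.245/0.074) / (4.5 − 2) = ln(3.311) / 2.5 = 1.1972 / 2.5 = 0.4789 km⁻¹

0.479 km⁻¹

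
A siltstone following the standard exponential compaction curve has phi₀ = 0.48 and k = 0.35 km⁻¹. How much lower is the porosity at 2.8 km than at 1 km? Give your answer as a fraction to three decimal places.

phi(1) = 0.48·e^(−0.35×1) = 0.3383
phi(2.8) = 0.48·e^(−0.35×2.8) = 0.1801
Δphi = 0.3383 − 0.1801 = 0.1581

0.158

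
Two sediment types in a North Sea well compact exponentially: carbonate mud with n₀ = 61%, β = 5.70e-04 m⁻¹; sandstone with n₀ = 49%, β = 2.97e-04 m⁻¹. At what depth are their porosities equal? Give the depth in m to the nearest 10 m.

Working in km (1 km = 1000 m; β in km⁻¹ = β in m⁻¹ × 1000):
Set n₀ₐ e^(−βₐd) = n₀ᵦ e^(−βᵦd) ⇒ ln(n₀ₐ/n₀ᵦ) = (βₐ − βᵦ)·d
d = ln(0.61/0.49) / (0.57 − 0.297) = 0.2191 / 0.273 = 0.802 km

800 m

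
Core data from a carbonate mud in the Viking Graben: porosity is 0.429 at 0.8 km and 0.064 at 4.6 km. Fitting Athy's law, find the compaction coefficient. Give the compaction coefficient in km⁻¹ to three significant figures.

0.501 km⁻¹

Athy: n(Z) = n₀ e^(−kZ) ⇒ n₁/n₂ = e^{k(Z₂−Z₁)} ⇒ k = ln(n₁/n₂)/(Z₂−Z₁)
k = ln(0.429/0.064) / (4.6 − 0.8) = ln(6.703) / 3.8 = 1.9026 / 3.8 = 0.5007 km⁻¹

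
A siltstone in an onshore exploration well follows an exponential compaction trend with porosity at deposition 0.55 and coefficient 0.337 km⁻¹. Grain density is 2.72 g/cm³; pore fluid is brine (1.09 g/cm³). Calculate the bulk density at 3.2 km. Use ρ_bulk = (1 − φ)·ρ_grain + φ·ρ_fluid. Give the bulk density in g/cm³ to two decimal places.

2.42 g/cm³

Porosity at depth: n = 0.55·exp(−0.337×3.2) = 0.55×0.3401 = 0.1871
Bulk density: ρ_b = (1−n)ρ_g + n·ρ_f = 0.8129×2.72 + 0.1871×1.09
       = 2.211 + 0.204 = 2.415 g/cm³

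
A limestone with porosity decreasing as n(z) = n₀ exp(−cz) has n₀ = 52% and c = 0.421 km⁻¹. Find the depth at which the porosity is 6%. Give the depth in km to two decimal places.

5.13 km

Invert Athy's law: z = ln(n₀/n) / c
z = ln(0.52/0.06) / 0.421 = ln(8.667) / 0.421 = 2.1595 / 0.421 = 5.129 km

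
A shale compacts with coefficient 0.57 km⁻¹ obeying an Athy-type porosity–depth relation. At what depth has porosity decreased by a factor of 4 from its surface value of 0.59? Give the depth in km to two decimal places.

n/n₀ = 1/4 ⇒ exp(−k·d) = 1/4 ⇒ d = ln(4) / k
d = 1.3863 / 0.57 = 2.432 km

2.43 km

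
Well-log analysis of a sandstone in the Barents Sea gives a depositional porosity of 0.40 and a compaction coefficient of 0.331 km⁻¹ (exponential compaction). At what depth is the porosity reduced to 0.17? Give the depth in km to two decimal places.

Invert Athy's law: z = ln(φ₀/φ) / β
z = ln(0.4/0.17) / 0.331 = ln(2.353) / 0.331 = 0.8557 / 0.331 = 2.585 km

2.59 km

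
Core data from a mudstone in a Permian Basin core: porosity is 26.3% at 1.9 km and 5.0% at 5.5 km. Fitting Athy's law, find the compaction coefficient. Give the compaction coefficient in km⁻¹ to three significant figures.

0.461 km⁻¹

Athy: φ(d) = φ₀ e^(−kd) ⇒ φ₁/φ₂ = e^{k(d₂−d₁)} ⇒ k = ln(φ₁/φ₂)/(d₂−d₁)
k = ln(0.263/0.05) / (5.5 − 1.9) = ln(5.26) / 3.6 = 1.6601 / 3.6 = 0.4611 km⁻¹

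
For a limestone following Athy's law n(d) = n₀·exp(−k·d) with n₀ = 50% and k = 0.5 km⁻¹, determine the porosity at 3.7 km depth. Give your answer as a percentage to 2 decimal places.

n = n₀·exp(−k·d) = 0.5 × exp(−0.5 × 3.7) = 0.5 × exp(−1.85)
  = 0.5 × 0.1572 = 0.0786

7.86%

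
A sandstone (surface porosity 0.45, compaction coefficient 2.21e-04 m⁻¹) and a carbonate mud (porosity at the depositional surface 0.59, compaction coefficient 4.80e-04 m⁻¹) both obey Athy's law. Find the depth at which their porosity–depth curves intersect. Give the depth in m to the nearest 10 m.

1050 m

Working in km (1 km = 1000 m; k in km⁻¹ = k in m⁻¹ × 1000):
Set phi₀ₐ e^(−kₐz) = phi₀ᵦ e^(−kᵦz) ⇒ ln(phi₀ₐ/phi₀ᵦ) = (kₐ − kᵦ)·z
z = ln(0.45/0.59) / (0.221 − 0.48) = -0.2709 / -0.259 = 1.046 km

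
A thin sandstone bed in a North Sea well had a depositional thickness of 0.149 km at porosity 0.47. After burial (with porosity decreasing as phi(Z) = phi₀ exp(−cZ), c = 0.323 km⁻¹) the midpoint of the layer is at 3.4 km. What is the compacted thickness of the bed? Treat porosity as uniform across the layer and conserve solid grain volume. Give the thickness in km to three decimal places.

Porosity at 3.4 km: phi = 0.47·exp(−0.323×3.4) = 0.1567
Solid-volume conservation: h(1−phi) = h₀(1−phi₀) ⇒ h = h₀·(1−phi₀)/(1−phi)
h = 0.149 × (1 − 0.47)/(1 − 0.1567) = 0.149 × 0.6285 = 0.0936 km

0.094 km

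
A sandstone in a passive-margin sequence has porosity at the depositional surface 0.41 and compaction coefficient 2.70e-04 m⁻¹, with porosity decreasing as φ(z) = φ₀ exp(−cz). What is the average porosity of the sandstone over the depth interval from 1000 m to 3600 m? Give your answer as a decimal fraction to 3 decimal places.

0.225

Working in km (1 km = 1000 m; c in km⁻¹ = c in m⁻¹ × 1000):
⟨φ⟩ = (1/(z₂−z₁)) ∫ φ₀ e^(−cz) dz = φ₀·(e^(−c·z₁) − e^(−c·z₂)) / (c·(z₂−z₁))
e^(−0.27×1) = 0.7634; e^(−0.27×3.6) = 0.3783
⟨φ⟩ = 0.41 × (0.7634 − 0.3783) / (0.27 × 2.6) = 0.41 × 0.5485 = 0.2249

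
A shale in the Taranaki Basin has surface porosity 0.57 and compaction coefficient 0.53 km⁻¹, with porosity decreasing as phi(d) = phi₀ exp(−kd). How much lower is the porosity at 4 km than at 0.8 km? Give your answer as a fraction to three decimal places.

phi(0.8) = 0.57·e^(−0.53×0.8) = 0.3730
phi(4) = 0.57·e^(−0.53×4) = 0.0684
Δphi = 0.3730 − 0.0684 = 0.3046

0.305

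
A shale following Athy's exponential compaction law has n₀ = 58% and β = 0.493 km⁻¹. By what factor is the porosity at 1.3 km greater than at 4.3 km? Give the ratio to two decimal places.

4.39

n(d₁)/n(d₂) = e^(−β·d₁)/e^(−β·d₂) = e^{β(d₂−d₁)}
= exp(0.493 × 3) = exp(1.479) = 4.3886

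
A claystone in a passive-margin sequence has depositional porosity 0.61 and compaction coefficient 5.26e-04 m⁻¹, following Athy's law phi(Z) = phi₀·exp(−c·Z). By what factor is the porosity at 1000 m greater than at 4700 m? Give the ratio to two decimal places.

7.00

Working in km (1 km = 1000 m; c in km⁻¹ = c in m⁻¹ × 1000):
phi(Z₁)/phi(Z₂) = e^(−c·Z₁)/e^(−c·Z₂) = e^{c(Z₂−Z₁)}
= exp(0.526 × 3.7) = exp(1.946) = 7.0020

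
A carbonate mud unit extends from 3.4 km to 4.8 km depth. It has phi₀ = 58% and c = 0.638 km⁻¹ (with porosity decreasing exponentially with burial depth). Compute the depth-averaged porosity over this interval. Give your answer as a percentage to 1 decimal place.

4.4%

⟨phi⟩ = (1/(d₂−d₁)) ∫ phi₀ e^(−cd) dd = phi₀·(e^(−c·d₁) − e^(−c·d₂)) / (c·(d₂−d₁))
e^(−0.638×3.4) = 0.1143; e^(−0.638×4.8) = 0.0468
⟨phi⟩ = 0.58 × (0.1143 − 0.0468) / (0.638 × 1.4) = 0.58 × 0.0756 = 0.0438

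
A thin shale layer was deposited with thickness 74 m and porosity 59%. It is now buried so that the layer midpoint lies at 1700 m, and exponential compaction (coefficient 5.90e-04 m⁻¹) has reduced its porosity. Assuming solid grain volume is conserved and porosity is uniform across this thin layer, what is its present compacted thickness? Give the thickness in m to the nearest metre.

39 m

Working in km (1 km = 1000 m; k in km⁻¹ = k in m⁻¹ × 1000):
Porosity at 1.7 km: n = 0.59·exp(−0.59×1.7) = 0.2164
Solid-volume conservation: h(1−n) = h₀(1−n₀) ⇒ h = h₀·(1−n₀)/(1−n)
h = 0.074 × (1 − 0.59)/(1 − 0.2164) = 0.074 × 0.5232 = 0.0387 km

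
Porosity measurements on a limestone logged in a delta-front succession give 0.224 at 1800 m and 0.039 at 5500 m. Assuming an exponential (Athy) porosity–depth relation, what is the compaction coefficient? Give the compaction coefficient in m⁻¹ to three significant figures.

Working in km (1 km = 1000 m; c in km⁻¹ = c in m⁻¹ × 1000):
Athy: phi(d) = phi₀ e^(−cd) ⇒ phi₁/phi₂ = e^{c(d₂−d₁)} ⇒ c = ln(phi₁/phi₂)/(d₂−d₁)
c = ln(0.224/0.039) / (5.5 − 1.8) = ln(5.744) / 3.7 = 1.7481 / 3.7 = 0.4725 km⁻¹

0.000472 m⁻¹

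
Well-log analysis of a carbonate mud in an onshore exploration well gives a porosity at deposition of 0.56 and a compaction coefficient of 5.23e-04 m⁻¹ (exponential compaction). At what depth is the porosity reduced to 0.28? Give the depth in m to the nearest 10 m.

Working in km (1 km = 1000 m; k in km⁻¹ = k in m⁻¹ × 1000):
Invert Athy's law: d = ln(phi₀/phi) / k
d = ln(0.56/0.28) / 0.523 = ln(2) / 0.523 = 0.6931 / 0.523 = 1.325 km

1330 m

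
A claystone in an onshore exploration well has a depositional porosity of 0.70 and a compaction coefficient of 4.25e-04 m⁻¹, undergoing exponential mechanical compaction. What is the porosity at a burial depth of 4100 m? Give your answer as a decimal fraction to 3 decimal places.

0.123

Working in km (1 km = 1000 m; β in km⁻¹ = β in m⁻¹ × 1000):
φ = φ₀·exp(−β·Z) = 0.7 × exp(−0.425 × 4.1) = 0.7 × exp(−1.742)
  = 0.7 × 0.1751 = 0.1226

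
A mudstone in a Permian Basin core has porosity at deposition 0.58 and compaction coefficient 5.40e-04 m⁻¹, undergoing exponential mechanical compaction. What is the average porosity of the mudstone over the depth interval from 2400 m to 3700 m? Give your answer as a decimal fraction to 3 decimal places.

0.114

Working in km (1 km = 1000 m; c in km⁻¹ = c in m⁻¹ × 1000):
⟨n⟩ = (1/(d₂−d₁)) ∫ n₀ e^(−cd) dd = n₀·(e^(−c·d₁) − e^(−c·d₂)) / (c·(d₂−d₁))
e^(−0.54×2.4) = 0.2736; e^(−0.54×3.7) = 0.1356
⟨n⟩ = 0.58 × (0.2736 − 0.1356) / (0.54 × 1.3) = 0.58 × 0.1966 = 0.1140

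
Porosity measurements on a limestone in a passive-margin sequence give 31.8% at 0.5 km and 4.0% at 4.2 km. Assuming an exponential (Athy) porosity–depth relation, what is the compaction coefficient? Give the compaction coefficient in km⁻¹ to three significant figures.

0.560 km⁻¹

Athy: φ(d) = φ₀ e^(−kd) ⇒ φ₁/φ₂ = e^{k(d₂−d₁)} ⇒ k = ln(φ₁/φ₂)/(d₂−d₁)
k = ln(0.318/0.04) / (4.2 − 0.5) = ln(7.95) / 3.7 = 2.0732 / 3.7 = 0.5603 km⁻¹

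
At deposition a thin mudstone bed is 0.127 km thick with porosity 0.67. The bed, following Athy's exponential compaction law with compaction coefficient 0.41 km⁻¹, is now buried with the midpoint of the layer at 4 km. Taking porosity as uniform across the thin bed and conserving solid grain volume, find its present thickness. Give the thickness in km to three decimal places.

Porosity at 4 km: n = 0.67·exp(−0.41×4) = 0.1300
Solid-volume conservation: h(1−n) = h₀(1−n₀) ⇒ h = h₀·(1−n₀)/(1−n)
h = 0.127 × (1 − 0.67)/(1 − 0.1300) = 0.127 × 0.3793 = 0.0482 km

0.048 km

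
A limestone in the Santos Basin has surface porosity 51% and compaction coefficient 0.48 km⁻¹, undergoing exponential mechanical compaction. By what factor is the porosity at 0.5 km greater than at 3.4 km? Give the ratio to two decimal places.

φ(z₁)/φ(z₂) = e^(−k·z₁)/e^(−k·z₂) = e^{k(z₂−z₁)}
= exp(0.48 × 2.9) = exp(1.392) = 4.0229

4.02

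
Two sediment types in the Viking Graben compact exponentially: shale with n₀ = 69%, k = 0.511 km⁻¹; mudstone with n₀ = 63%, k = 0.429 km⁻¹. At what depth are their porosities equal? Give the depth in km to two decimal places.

Set n₀ₐ e^(−kₐZ) = n₀ᵦ e^(−kᵦZ) ⇒ ln(n₀ₐ/n₀ᵦ) = (kₐ − kᵦ)·Z
Z = ln(0.69/0.63) / (0.511 − 0.429) = 0.0910 / 0.082 = 1.109 km

1.11 km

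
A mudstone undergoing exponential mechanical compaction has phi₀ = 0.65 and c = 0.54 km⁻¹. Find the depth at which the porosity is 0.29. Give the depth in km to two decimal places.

1.49 km

Invert Athy's law: z = ln(phi₀/phi) / c
z = ln(0.65/0.29) / 0.54 = ln(2.241) / 0.54 = 0.8071 / 0.54 = 1.495 km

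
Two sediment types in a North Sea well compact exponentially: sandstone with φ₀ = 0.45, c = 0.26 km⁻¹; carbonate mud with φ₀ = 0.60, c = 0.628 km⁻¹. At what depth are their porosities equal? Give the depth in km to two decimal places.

Set φ₀ₐ e^(−cₐz) = φ₀ᵦ e^(−cᵦz) ⇒ ln(φ₀ₐ/φ₀ᵦ) = (cₐ − cᵦ)·z
z = ln(0.45/0.6) / (0.26 − 0.628) = -0.2877 / -0.368 = 0.782 km

0.78 km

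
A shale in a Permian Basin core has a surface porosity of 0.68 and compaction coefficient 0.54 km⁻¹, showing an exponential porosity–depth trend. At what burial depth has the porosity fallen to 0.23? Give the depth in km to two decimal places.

Invert Athy's law: d = ln(n₀/n) / c
d = ln(0.68/0.23) / 0.54 = ln(2.957) / 0.54 = 1.0840 / 0.54 = 2.007 km

2.01 km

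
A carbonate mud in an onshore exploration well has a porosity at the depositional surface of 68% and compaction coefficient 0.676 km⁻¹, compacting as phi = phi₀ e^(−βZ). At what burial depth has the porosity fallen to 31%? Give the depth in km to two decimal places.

Invert Athy's law: Z = ln(phi₀/phi) / β
Z = ln(0.68/0.31) / 0.676 = ln(2.194) / 0.676 = 0.7855 / 0.676 = 1.162 km

1.16 km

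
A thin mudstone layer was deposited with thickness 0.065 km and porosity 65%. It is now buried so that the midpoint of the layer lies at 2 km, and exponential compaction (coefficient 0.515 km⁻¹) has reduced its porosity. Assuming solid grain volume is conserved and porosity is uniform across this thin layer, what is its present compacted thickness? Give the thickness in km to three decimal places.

0.030 km

Porosity at 2 km: phi = 0.65·exp(−0.515×2) = 0.2321
Solid-volume conservation: h(1−phi) = h₀(1−phi₀) ⇒ h = h₀·(1−phi₀)/(1−phi)
h = 0.065 × (1 − 0.65)/(1 − 0.2321) = 0.065 × 0.4558 = 0.0296 km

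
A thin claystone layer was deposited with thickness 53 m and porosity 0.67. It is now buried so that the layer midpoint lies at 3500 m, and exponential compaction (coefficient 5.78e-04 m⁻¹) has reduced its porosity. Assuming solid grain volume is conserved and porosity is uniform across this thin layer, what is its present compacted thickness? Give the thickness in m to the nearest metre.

19 m

Working in km (1 km = 1000 m; β in km⁻¹ = β in m⁻¹ × 1000):
Porosity at 3.5 km: phi = 0.67·exp(−0.578×3.5) = 0.0886
Solid-volume conservation: h(1−phi) = h₀(1−phi₀) ⇒ h = h₀·(1−phi₀)/(1−phi)
h = 0.053 × (1 − 0.67)/(1 − 0.0886) = 0.053 × 0.3621 = 0.0192 km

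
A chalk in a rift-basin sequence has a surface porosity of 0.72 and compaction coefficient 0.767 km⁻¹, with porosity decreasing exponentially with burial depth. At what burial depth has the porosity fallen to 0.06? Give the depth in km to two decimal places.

Invert Athy's law: Z = ln(n₀/n) / c
Z = ln(0.72/0.06) / 0.767 = ln(12) / 0.767 = 2.4849 / 0.767 = 3.240 km

3.24 km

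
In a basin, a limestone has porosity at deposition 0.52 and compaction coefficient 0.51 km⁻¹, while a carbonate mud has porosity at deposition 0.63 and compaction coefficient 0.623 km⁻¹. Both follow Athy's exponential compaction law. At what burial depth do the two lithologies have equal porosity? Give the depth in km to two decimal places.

1.70 km

Set φ₀ₐ e^(−kₐd) = φ₀ᵦ e^(−kᵦd) ⇒ ln(φ₀ₐ/φ₀ᵦ) = (kₐ − kᵦ)·d
d = ln(0.52/0.63) / (0.51 − 0.623) = -0.1919 / -0.113 = 1.698 km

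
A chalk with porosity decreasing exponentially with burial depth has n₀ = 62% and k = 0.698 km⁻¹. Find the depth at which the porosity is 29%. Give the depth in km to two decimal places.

1.09 km

Invert Athy's law: d = ln(n₀/n) / k
d = ln(0.62/0.29) / 0.698 = ln(2.138) / 0.698 = 0.7598 / 0.698 = 1.089 km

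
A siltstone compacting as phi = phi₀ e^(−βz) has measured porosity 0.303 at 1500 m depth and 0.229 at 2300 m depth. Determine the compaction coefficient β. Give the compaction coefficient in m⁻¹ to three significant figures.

Working in km (1 km = 1000 m; β in km⁻¹ = β in m⁻¹ × 1000):
Athy: phi(z) = phi₀ e^(−βz) ⇒ phi₁/phi₂ = e^{β(z₂−z₁)} ⇒ β = ln(phi₁/phi₂)/(z₂−z₁)
β = ln(0.303/0.229) / (2.3 − 1.5) = ln(1.323) / 0.8 = 0.2800 / 0.8 = 0.35 km⁻¹

0.000350 m⁻¹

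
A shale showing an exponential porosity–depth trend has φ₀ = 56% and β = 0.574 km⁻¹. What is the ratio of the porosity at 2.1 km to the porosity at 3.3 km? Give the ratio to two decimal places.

1.99

φ(z₁)/φ(z₂) = e^(−β·z₁)/e^(−β·z₂) = e^{β(z₂−z₁)}
= exp(0.574 × 1.2) = exp(0.6888) = 1.9913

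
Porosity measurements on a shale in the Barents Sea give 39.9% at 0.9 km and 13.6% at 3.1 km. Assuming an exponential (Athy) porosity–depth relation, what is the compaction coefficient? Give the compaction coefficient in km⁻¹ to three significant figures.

Athy: n(d) = n₀ e^(−kd) ⇒ n₁/n₂ = e^{k(d₂−d₁)} ⇒ k = ln(n₁/n₂)/(d₂−d₁)
k = ln(0.399/0.136) / (3.1 − 0.9) = ln(2.934) / 2.2 = 1.0763 / 2.2 = 0.4892 km⁻¹

0.489 km⁻¹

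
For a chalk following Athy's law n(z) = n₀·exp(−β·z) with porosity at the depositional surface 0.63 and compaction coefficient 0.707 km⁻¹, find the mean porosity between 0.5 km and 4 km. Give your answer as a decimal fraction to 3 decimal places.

⟨n⟩ = (1/(z₂−z₁)) ∫ n₀ e^(−βz) dz = n₀·(e^(−β·z₁) − e^(−β·z₂)) / (β·(z₂−z₁))
e^(−0.707×0.5) = 0.7022; e^(−0.707×4) = 0.0591
⟨n⟩ = 0.63 × (0.7022 − 0.0591) / (0.707 × 3.5) = 0.63 × 0.2599 = 0.1637

0.164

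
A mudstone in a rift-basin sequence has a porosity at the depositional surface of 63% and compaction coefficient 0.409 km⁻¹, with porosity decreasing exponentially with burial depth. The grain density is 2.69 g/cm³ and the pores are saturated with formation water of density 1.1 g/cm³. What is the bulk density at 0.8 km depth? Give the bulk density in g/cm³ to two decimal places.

1.97 g/cm³

Porosity at depth: n = 0.63·exp(−0.409×0.8) = 0.63×0.7209 = 0.4542
Bulk density: ρ_b = (1−n)ρ_g + n·ρ_f = 0.5458×2.69 + 0.4542×1.1
       = 1.468 + 0.500 = 1.968 g/cm³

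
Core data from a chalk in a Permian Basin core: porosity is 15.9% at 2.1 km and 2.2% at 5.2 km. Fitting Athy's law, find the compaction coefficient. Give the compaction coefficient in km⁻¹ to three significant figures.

Athy: φ(d) = φ₀ e^(−kd) ⇒ φ₁/φ₂ = e^{k(d₂−d₁)} ⇒ k = ln(φ₁/φ₂)/(d₂−d₁)
k = ln(0.159/0.022) / (5.2 − 2.1) = ln(7.227) / 3.1 = 1.9779 / 3.1 = 0.638 km⁻¹

0.638 km⁻¹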